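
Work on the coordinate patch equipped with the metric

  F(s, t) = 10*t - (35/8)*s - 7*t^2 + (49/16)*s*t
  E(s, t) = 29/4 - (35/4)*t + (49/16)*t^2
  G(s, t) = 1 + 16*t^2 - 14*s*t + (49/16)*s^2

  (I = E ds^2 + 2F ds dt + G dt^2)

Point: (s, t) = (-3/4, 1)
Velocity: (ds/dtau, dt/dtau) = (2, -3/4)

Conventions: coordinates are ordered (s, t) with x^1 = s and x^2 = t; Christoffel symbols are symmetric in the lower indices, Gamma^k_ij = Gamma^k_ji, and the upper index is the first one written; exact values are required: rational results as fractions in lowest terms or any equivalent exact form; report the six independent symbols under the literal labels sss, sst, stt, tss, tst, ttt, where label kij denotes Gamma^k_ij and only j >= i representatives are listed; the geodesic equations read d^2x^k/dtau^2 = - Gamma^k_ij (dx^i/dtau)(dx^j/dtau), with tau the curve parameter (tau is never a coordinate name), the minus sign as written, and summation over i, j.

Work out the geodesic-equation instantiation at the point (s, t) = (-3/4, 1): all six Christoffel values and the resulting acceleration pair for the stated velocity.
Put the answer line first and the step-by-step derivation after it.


Answer: Gamma_sss = 0, Gamma_sst = -336/7625, Gamma_stt = 768/7625, Gamma_tss = 0, Gamma_tst = -476/1525, Gamma_ttt = 1088/1525; accelerations (d^2s/dtau^2, d^2t/dtau^2) = (-288/1525, -408/305)

E = 25/16, F = 255/64, G = 7481/256 at the point
E_s = 0, E_t = -21/8, F_s = -21/16, F_t = -403/64, G_s = -595/32, G_t = 85/2
EG - F^2 = 7625/256;  g^inv = (256/7625) * [[7481/256, -255/64], [-255/64, 25/16]]
first-kind symbols [ij,l] = (1/2)(d_i g_jl + d_j g_il - d_l g_ij): [ss,s] = E_s/2 = 0, [ss,t] = F_s - E_t/2 = 0, [st,s] = E_t/2 = -21/16, [st,t] = G_s/2 = -595/64, [tt,s] = F_t - G_s/2 = 3, [tt,t] = G_t/2 = 85/4
Gamma^s_ij = (G*[ij,s] - F*[ij,t])/(EG - F^2), Gamma^t_ij = (E*[ij,t] - F*[ij,s])/(EG - F^2)
Gamma_sss = 0, Gamma_sst = -336/7625, Gamma_stt = 768/7625, Gamma_tss = 0, Gamma_tst = -476/1525, Gamma_ttt = 1088/1525
d^2s/dtau^2 = -(Gamma_sss*(2)^2 + 2*Gamma_sst*(2)*(-3/4) + Gamma_stt*(-3/4)^2) = -288/1525
d^2t/dtau^2 = -(Gamma_tss*(2)^2 + 2*Gamma_tst*(2)*(-3/4) + Gamma_ttt*(-3/4)^2) = -408/305


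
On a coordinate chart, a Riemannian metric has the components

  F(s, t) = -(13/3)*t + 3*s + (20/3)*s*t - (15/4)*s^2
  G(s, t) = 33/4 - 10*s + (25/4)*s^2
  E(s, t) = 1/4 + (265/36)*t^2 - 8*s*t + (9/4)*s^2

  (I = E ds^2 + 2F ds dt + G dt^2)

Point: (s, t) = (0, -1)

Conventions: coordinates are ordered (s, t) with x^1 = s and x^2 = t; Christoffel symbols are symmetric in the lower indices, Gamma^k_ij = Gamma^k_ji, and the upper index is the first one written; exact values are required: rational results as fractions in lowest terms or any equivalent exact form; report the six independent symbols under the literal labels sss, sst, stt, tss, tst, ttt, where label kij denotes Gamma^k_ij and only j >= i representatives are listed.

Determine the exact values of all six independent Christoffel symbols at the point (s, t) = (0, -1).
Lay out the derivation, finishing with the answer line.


E = 137/18, F = 13/3, G = 33/4 at the point
E_s = 8, E_t = -265/18, F_s = -11/3, F_t = -13/3, G_s = -10, G_t = 0
EG - F^2 = 3169/72;  g^inv = (72/3169) * [[33/4, -13/3], [-13/3, 137/18]]
first-kind symbols [ij,l] = (1/2)(d_i g_jl + d_j g_il - d_l g_ij): [ss,s] = E_s/2 = 4, [ss,t] = F_s - E_t/2 = 133/36, [st,s] = E_t/2 = -265/36, [st,t] = G_s/2 = -5, [tt,s] = F_t - G_s/2 = 2/3, [tt,t] = G_t/2 = 0
Gamma^s_ij = (G*[ij,s] - F*[ij,t])/(EG - F^2), Gamma^t_ij = (E*[ij,t] - F*[ij,s])/(EG - F^2)

Answer: Gamma_sss = 3670/9507, Gamma_sst = -5625/6338, Gamma_stt = 396/3169, Gamma_tss = 6989/28521, Gamma_tst = -1330/9507, Gamma_ttt = -208/3169


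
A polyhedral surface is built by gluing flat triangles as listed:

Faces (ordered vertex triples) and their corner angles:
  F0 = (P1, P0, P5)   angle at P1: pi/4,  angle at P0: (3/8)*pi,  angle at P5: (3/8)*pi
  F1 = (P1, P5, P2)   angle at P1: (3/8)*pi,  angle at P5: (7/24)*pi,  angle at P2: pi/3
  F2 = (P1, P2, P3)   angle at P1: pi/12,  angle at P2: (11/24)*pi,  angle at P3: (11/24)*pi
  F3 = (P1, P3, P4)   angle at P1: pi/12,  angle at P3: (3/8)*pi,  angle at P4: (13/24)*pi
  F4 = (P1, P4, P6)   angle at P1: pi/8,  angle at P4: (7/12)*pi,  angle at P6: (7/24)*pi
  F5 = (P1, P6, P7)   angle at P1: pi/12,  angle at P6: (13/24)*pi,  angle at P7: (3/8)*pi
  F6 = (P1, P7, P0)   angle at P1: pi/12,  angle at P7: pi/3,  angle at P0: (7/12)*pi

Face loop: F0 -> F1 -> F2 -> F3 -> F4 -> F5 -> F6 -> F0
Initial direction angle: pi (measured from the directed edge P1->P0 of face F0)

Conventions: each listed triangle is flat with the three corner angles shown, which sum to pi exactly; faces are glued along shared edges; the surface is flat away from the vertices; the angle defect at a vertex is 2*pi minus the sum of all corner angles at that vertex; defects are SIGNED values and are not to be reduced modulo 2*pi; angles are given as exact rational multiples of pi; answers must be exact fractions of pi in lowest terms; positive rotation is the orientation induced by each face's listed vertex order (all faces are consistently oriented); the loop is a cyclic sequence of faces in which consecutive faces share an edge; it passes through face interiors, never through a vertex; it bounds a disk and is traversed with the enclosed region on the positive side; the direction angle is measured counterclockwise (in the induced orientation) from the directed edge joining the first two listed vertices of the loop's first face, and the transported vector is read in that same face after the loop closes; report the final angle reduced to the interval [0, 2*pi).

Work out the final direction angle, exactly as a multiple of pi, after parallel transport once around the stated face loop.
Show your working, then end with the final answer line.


enclosed vertex P1: corner angles sum to (13/12)*pi, defect = 2*pi - (13/12)*pi = (11/12)*pi
by Gauss-Bonnet the loop rotates the vector by the enclosed defect sum (positive orientation, mod 2*pi)
final angle = pi + (11/12)*pi = (23/12)*pi (mod 2*pi)

Answer: final direction angle = (23/12)*pi


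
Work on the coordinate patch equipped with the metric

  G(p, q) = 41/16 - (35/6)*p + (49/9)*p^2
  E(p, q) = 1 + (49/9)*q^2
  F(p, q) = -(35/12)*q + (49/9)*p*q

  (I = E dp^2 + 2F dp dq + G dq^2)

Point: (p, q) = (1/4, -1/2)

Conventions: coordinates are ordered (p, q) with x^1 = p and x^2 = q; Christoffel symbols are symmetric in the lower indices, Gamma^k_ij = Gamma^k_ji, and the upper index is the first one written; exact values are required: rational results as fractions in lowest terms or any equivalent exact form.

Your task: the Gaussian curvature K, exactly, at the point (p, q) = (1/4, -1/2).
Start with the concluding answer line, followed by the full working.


Answer: K = -7056/10201

E = 85/36, F = 7/9, G = 13/9, EG - F^2 = 101/36 at the point
E_p = 0, E_q = -49/9, F_p = -49/18, F_q = -14/9, G_p = -28/9, G_q = 0
E_qq = 98/9, F_pq = 49/9, G_pp = 98/9
Compute both Brioschi determinants and normalise by (EG - F^2)^2.
M1 = [[-E_qq/2 + F_pq - G_pp/2, E_p/2, F_p - E_q/2], [F_q - G_p/2, E, F], [G_q/2, F, G]] = [[-49/9, 0, 0], [0, 85/36, 7/9], [0, 7/9, 13/9]]; det M1 = -4949/324
M2 = [[0, E_q/2, G_p/2], [E_q/2, E, F], [G_p/2, F, G]] = [[0, -49/18, -14/9], [-49/18, 85/36, 7/9], [-14/9, 7/9, 13/9]]; det M2 = -3185/324
det M1 - det M2 = -49/9; K = -49/9 / (101/36)^2 = -7056/10201


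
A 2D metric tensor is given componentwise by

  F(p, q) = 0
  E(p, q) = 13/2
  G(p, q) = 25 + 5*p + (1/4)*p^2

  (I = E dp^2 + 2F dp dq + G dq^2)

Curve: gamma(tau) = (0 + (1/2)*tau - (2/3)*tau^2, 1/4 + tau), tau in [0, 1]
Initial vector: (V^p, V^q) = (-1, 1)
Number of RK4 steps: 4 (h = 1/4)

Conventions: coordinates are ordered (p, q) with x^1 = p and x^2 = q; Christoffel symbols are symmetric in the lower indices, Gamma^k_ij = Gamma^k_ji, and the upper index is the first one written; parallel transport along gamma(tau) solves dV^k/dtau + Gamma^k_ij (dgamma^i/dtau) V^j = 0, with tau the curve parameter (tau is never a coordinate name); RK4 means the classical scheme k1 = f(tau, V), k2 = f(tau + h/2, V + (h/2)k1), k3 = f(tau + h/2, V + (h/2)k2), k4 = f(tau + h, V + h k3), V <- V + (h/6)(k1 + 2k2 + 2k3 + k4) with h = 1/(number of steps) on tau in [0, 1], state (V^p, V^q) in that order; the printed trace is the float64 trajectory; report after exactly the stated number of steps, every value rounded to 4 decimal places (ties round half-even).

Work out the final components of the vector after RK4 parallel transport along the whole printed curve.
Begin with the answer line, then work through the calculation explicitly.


Answer: V^p = -0.5987, V^q = 1.0985

gamma'(tau) = (1/2 - (4/3)*tau, 1); f(tau, V)^k = -Gamma^k_ij(gamma(tau)) gamma'^i(tau) V^j; h = 1/4; intermediate values shown to 6 dp
curve data and Christoffel symbols at the stage parameters:
  tau = 0.000000: gamma = (0.000000, 0.250000), gamma' = (0.500000, 1.000000); Gamma_ppp = 0.000000, Gamma_ppq = 0.000000, Gamma_pqq = -0.384615, Gamma_qpp = 0.000000, Gamma_qpq = 0.100000, Gamma_qqq = 0.000000
  tau = 0.125000: gamma = (0.052083, 0.375000), gamma' = (0.333333, 1.000000); Gamma_ppp = 0.000000, Gamma_ppq = 0.000000, Gamma_pqq = -0.386619, Gamma_qpp = 0.000000, Gamma_qpq = 0.099482, Gamma_qqq = 0.000000
  tau = 0.250000: gamma = (0.083333, 0.500000), gamma' = (0.166667, 1.000000); Gamma_ppp = 0.000000, Gamma_ppq = 0.000000, Gamma_pqq = -0.387821, Gamma_qpp = 0.000000, Gamma_qpq = 0.099174, Gamma_qqq = 0.000000
  tau = 0.375000: gamma = (0.093750, 0.625000), gamma' = (0.000000, 1.000000); Gamma_ppp = 0.000000, Gamma_ppq = 0.000000, Gamma_pqq = -0.388221, Gamma_qpp = 0.000000, Gamma_qpq = 0.099071, Gamma_qqq = 0.000000
  tau = 0.500000: gamma = (0.083333, 0.750000), gamma' = (-0.166667, 1.000000); Gamma_ppp = 0.000000, Gamma_ppq = 0.000000, Gamma_pqq = -0.387821, Gamma_qpp = 0.000000, Gamma_qpq = 0.099174, Gamma_qqq = 0.000000
  tau = 0.625000: gamma = (0.052083, 0.875000), gamma' = (-0.333333, 1.000000); Gamma_ppp = 0.000000, Gamma_ppq = 0.000000, Gamma_pqq = -0.386619, Gamma_qpp = 0.000000, Gamma_qpq = 0.099482, Gamma_qqq = 0.000000
  tau = 0.750000: gamma = (0.000000, 1.000000), gamma' = (-0.500000, 1.000000); Gamma_ppp = 0.000000, Gamma_ppq = 0.000000, Gamma_pqq = -0.384615, Gamma_qpp = 0.000000, Gamma_qpq = 0.100000, Gamma_qqq = 0.000000
  tau = 0.875000: gamma = (-0.072917, 1.125000), gamma' = (-0.666667, 1.000000); Gamma_ppp = 0.000000, Gamma_ppq = 0.000000, Gamma_pqq = -0.381811, Gamma_qpp = 0.000000, Gamma_qpq = 0.100735, Gamma_qqq = 0.000000
  tau = 1.000000: gamma = (-0.166667, 1.250000), gamma' = (-0.833333, 1.000000); Gamma_ppp = 0.000000, Gamma_ppq = 0.000000, Gamma_pqq = -0.378205, Gamma_qpp = 0.000000, Gamma_qpq = 0.101695, Gamma_qqq = 0.000000
step 0: V^p = -1.0000, V^q = 1.0000
step 1: k1 = (0.384615, 0.050000), k2 = (0.389035, 0.061331), k3 = (0.389583, 0.061229), k4 = (0.393757, 0.072733); V <- V + (h/6)(k1 + 2k2 + 2k3 + k4): V^p = -0.9027, V^q = 1.0153
step 2: k1 = (0.393765, 0.072740), k2 = (0.397701, 0.084554), k3 = (0.398275, 0.084505), k4 = (0.401958, 0.096779); V <- V + (h/6)(k1 + 2k2 + 2k3 + k4): V^p = -0.8032, V^q = 1.0365
step 3: k1 = (0.401968, 0.096788), k2 = (0.405399, 0.109676), k3 = (0.406022, 0.109687), k4 = (0.409193, 0.123364); V <- V + (h/6)(k1 + 2k2 + 2k3 + k4): V^p = -0.7018, V^q = 1.0639
step 4: k1 = (0.409205, 0.123375), k2 = (0.412109, 0.138026), k3 = (0.412808, 0.138113), k4 = (0.415443, 0.153962); V <- V + (h/6)(k1 + 2k2 + 2k3 + k4): V^p = -0.5987, V^q = 1.0985


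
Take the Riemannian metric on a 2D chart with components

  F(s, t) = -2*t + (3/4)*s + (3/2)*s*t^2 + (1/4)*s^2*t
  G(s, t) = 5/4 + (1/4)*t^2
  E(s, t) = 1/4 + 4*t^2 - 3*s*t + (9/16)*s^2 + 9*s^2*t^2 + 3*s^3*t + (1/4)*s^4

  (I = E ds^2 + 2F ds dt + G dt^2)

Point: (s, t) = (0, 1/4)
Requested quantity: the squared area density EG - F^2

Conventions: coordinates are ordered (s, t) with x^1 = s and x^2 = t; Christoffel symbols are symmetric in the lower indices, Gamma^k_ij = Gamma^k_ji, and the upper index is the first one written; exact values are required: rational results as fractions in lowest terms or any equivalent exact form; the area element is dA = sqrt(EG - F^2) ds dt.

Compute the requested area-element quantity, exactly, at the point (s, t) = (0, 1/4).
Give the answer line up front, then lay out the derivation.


Answer: EG - F^2 = 49/128

E = 1/2, F = -1/2, G = 81/64; EG - F^2 = 49/128


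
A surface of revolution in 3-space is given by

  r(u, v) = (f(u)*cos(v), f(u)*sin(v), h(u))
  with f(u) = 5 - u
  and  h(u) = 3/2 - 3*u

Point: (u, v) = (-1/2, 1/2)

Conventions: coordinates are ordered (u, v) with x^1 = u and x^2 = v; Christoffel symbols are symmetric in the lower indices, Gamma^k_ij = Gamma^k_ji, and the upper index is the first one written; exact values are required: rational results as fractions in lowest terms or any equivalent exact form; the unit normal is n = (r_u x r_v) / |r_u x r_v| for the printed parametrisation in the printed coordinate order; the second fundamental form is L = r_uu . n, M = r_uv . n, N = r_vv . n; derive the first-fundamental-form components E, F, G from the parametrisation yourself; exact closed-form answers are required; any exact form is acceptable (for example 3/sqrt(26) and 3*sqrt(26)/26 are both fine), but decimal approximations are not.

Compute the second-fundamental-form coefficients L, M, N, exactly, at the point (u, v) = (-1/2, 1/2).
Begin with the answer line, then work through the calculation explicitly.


Answer: L = 0, M = 0, N = -33*sqrt(10)/20

f = 11/2, f' = -1, f'' = 0, h' = -3, h'' = 0
E = 10, F = 0, G = 121/4; answer radicand W^2 = 10
unnormalised second-form numerators: l = 0, m = 0, n = -33/2; L = l/sqrt(10), and similarly M = m/sqrt(W^2), N = n/sqrt(W^2)


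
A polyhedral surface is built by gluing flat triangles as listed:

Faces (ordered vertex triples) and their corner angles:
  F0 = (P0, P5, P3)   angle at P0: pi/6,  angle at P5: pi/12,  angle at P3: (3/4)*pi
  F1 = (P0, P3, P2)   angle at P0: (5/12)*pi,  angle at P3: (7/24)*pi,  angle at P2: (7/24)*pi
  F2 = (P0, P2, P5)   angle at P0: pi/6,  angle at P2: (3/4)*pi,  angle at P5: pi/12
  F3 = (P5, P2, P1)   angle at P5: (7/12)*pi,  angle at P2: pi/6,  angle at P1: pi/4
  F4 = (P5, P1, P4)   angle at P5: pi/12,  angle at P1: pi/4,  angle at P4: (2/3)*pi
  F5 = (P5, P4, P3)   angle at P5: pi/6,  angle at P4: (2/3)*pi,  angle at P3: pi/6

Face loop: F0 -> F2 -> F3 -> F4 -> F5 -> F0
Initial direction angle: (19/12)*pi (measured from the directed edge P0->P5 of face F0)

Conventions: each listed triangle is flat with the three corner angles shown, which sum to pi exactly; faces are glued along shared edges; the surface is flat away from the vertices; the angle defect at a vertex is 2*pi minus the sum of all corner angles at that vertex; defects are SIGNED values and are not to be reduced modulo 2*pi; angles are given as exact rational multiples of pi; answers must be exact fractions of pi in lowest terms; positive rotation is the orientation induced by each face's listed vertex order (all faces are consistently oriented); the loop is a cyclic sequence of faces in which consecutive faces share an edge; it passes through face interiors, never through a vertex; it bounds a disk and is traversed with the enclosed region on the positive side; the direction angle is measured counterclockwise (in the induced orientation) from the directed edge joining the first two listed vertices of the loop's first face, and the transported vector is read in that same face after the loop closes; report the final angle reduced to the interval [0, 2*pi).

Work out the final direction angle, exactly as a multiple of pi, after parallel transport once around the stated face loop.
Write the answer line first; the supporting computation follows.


Answer: final direction angle = (7/12)*pi

enclosed vertex P5: corner angles sum to pi, defect = 2*pi - pi = pi
summing the enclosed defects onto the initial angle, mod 2*pi in the induced orientation:
final angle = (19/12)*pi + pi = (7/12)*pi (mod 2*pi)


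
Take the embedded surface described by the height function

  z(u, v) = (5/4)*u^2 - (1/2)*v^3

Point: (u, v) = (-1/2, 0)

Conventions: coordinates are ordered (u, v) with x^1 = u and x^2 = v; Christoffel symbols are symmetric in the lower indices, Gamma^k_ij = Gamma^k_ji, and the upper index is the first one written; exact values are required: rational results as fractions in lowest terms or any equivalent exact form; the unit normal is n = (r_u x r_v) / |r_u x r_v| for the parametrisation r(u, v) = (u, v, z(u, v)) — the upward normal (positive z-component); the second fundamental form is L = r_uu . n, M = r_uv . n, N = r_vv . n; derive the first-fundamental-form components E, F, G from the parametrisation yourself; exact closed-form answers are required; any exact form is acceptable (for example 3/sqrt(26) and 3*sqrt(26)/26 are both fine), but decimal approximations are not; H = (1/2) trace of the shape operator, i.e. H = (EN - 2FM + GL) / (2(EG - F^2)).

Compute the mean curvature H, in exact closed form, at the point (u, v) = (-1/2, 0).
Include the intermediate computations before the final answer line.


z_u = -5/4, z_v = 0, z_uu = 5/2, z_uv = 0, z_vv = 0
E = 41/16, F = 0, G = 1; answer radicand W^2 = 41/16
unnormalised second-form numerators: l = 5/2, m = 0, n = 0; L = l/sqrt(41/16), and similarly M = m/sqrt(W^2), N = n/sqrt(W^2)
H = (E*n - 2*F*m + G*l) / (2*(EG - F^2)*sqrt(W^2)); E*n - 2*F*m + G*l = 5/2, EG - F^2 = 41/16, so H = (20/41)/sqrt(41/16)

Answer: H = 80*sqrt(41)/1681


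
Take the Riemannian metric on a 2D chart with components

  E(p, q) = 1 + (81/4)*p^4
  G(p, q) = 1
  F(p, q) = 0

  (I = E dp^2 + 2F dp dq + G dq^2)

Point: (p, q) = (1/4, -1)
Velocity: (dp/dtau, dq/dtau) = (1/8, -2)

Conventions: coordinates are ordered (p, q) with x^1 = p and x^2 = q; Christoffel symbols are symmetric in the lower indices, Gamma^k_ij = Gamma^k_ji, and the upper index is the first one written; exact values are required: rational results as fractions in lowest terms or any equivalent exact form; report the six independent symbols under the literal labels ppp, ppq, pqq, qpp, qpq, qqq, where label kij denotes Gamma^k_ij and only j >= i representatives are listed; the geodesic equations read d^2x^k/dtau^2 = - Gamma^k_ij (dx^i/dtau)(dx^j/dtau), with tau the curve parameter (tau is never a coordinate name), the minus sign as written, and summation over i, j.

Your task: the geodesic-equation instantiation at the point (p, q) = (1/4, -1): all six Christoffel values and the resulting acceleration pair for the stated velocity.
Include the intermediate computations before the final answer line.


E = 1105/1024, F = 0, G = 1 at the point
E_p = 81/64, E_q = 0, F_p = 0, F_q = 0, G_p = 0, G_q = 0
EG - F^2 = 1105/1024;  g^inv = (1024/1105) * [[1, 0], [0, 1105/1024]]
first-kind symbols [ij,l] = (1/2)(d_i g_jl + d_j g_il - d_l g_ij): [pp,p] = E_p/2 = 81/128, [pp,q] = F_p - E_q/2 = 0, [pq,p] = E_q/2 = 0, [pq,q] = G_p/2 = 0, [qq,p] = F_q - G_p/2 = 0, [qq,q] = G_q/2 = 0
Gamma^p_ij = (G*[ij,p] - F*[ij,q])/(EG - F^2), Gamma^q_ij = (E*[ij,q] - F*[ij,p])/(EG - F^2)
Gamma_ppp = 648/1105, Gamma_ppq = 0, Gamma_pqq = 0, Gamma_qpp = 0, Gamma_qpq = 0, Gamma_qqq = 0
d^2p/dtau^2 = -(Gamma_ppp*(1/8)^2 + 2*Gamma_ppq*(1/8)*(-2) + Gamma_pqq*(-2)^2) = -81/8840
d^2q/dtau^2 = -(Gamma_qpp*(1/8)^2 + 2*Gamma_qpq*(1/8)*(-2) + Gamma_qqq*(-2)^2) = 0

Answer: Gamma_ppp = 648/1105, Gamma_ppq = 0, Gamma_pqq = 0, Gamma_qpp = 0, Gamma_qpq = 0, Gamma_qqq = 0; accelerations (d^2p/dtau^2, d^2q/dtau^2) = (-81/8840, 0)


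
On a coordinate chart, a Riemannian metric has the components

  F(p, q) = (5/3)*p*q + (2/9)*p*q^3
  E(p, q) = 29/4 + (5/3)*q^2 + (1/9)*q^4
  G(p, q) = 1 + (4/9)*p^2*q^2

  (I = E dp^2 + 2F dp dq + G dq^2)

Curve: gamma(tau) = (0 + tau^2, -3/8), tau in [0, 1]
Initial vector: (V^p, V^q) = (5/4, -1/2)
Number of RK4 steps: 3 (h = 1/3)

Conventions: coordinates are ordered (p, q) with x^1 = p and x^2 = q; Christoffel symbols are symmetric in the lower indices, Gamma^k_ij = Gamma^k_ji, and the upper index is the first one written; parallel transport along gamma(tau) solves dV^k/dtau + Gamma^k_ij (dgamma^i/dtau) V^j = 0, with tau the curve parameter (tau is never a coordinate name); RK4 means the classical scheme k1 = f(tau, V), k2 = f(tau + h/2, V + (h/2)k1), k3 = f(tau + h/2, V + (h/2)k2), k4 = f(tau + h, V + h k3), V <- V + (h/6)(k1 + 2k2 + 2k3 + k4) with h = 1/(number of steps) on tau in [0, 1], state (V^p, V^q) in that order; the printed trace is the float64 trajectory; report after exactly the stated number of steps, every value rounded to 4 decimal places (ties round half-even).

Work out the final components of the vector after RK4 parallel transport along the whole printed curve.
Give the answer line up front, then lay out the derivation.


Answer: V^p = 1.2077, V^q = -0.4979

gamma'(tau) = (2*tau, 0); f(tau, V)^k = -Gamma^k_ij(gamma(tau)) gamma'^i(tau) V^j; h = 1/3; intermediate values shown to 6 dp
curve data and Christoffel symbols at the stage parameters:
  tau = 0.000000: gamma = (0.000000, -0.375000), gamma' = (0.000000, 0.000000); Gamma_ppp = 0.000000, Gamma_ppq = -0.085048, Gamma_pqq = 0.000000, Gamma_qpp = 0.000000, Gamma_qpq = 0.000000, Gamma_qqq = 0.000000
  tau = 0.166667: gamma = (0.027778, -0.375000), gamma' = (0.333333, 0.000000); Gamma_ppp = 0.000000, Gamma_ppq = -0.085048, Gamma_pqq = 0.006300, Gamma_qpp = 0.000000, Gamma_qpq = 0.000232, Gamma_qqq = -0.000017
  tau = 0.333333: gamma = (0.111111, -0.375000), gamma' = (0.666667, 0.000000); Gamma_ppp = 0.000000, Gamma_ppq = -0.085039, Gamma_pqq = 0.025197, Gamma_qpp = 0.000000, Gamma_qpq = 0.000927, Gamma_qqq = -0.000275
  tau = 0.500000: gamma = (0.250000, -0.375000), gamma' = (1.000000, 0.000000); Gamma_ppp = 0.000000, Gamma_ppq = -0.085004, Gamma_pqq = 0.056669, Gamma_qpp = 0.000000, Gamma_qpq = 0.002086, Gamma_qqq = -0.001391
  tau = 0.666667: gamma = (0.444444, -0.375000), gamma' = (1.333333, 0.000000); Gamma_ppp = 0.000000, Gamma_ppq = -0.084908, Gamma_pqq = 0.100632, Gamma_qpp = 0.000000, Gamma_qpq = 0.003704, Gamma_qqq = -0.004390
  tau = 0.833333: gamma = (0.694444, -0.375000), gamma' = (1.666667, 0.000000); Gamma_ppp = 0.000000, Gamma_ppq = -0.084707, Gamma_pqq = 0.156865, Gamma_qpp = 0.000000, Gamma_qpq = 0.005774, Gamma_qqq = -0.010693
  tau = 1.000000: gamma = (1.000000, -0.375000), gamma' = (2.000000, 0.000000); Gamma_ppp = 0.000000, Gamma_ppq = -0.084344, Gamma_pqq = 0.224917, Gamma_qpp = 0.000000, Gamma_qpq = 0.008279, Gamma_qqq = -0.022078
step 0: V^p = 1.2500, V^q = -0.5000
step 1: k1 = (0.000000, 0.000000), k2 = (-0.014175, 0.000039), k3 = (-0.014174, 0.000039), k4 = (-0.028346, 0.000309); V <- V + (h/6)(k1 + 2k2 + 2k3 + k4): V^p = 1.2453, V^q = -0.5000
step 2: k1 = (-0.028345, 0.000309), k2 = (-0.042495, 0.001043), k3 = (-0.042485, 0.001043), k4 = (-0.056563, 0.002468); V <- V + (h/6)(k1 + 2k2 + 2k3 + k4): V^p = 1.2311, V^q = -0.4996
step 3: k1 = (-0.056559, 0.002467), k2 = (-0.070473, 0.004804), k3 = (-0.070418, 0.004800), k4 = (-0.084005, 0.008246); V <- V + (h/6)(k1 + 2k2 + 2k3 + k4): V^p = 1.2077, V^q = -0.4979


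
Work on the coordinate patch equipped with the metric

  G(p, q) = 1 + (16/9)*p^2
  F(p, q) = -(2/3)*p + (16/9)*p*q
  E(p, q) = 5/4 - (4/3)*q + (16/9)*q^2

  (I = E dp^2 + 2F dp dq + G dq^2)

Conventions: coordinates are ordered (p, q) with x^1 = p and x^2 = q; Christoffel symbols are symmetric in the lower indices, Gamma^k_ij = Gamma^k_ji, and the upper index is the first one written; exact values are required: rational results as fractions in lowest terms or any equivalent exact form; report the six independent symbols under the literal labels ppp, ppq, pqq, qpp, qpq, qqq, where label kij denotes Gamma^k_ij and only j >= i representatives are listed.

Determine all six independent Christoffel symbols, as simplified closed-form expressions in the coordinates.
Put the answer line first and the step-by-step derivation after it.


Answer: Gamma_ppp = 0, Gamma_ppq = (64*q - 24)/(64*p^2 + 64*q^2 - 48*q + 45), Gamma_pqq = 0, Gamma_qpp = 0, Gamma_qpq = 64*p/(64*p^2 + 64*q^2 - 48*q + 45), Gamma_qqq = 0

E = 5/4 - (4/3)*q + (16/9)*q^2; F = -(2/3)*p + (16/9)*p*q; G = 1 + (16/9)*p^2
Gamma^k_ij = (1/2) g^{kl} (d_i g_jl + d_j g_il - d_l g_ij), with g^inv = (1/(EG-F^2)) [[G, -F], [-F, E]]
first partials: E_p = 0, E_q = -4/3 + (32/9)*q, F_p = -2/3 + (16/9)*q, F_q = (16/9)*p, G_p = (32/9)*p, G_q = 0
D = EG - F^2 = 5/4 - (4/3)*q + (16/9)*q^2 + (16/9)*p^2
expanded: Gamma^p_pp = (G E_p - 2F F_p + F E_q)/(2D), Gamma^p_pq = (G E_q - F G_p)/(2D), Gamma^p_qq = (2G F_q - G G_p - F G_q)/(2D), Gamma^q_pp = (2E F_p - E E_q - F E_p)/(2D), Gamma^q_pq = (E G_p - F E_q)/(2D), Gamma^q_qq = (E G_q - 2F F_q + F G_p)/(2D); substitute and cancel common factors


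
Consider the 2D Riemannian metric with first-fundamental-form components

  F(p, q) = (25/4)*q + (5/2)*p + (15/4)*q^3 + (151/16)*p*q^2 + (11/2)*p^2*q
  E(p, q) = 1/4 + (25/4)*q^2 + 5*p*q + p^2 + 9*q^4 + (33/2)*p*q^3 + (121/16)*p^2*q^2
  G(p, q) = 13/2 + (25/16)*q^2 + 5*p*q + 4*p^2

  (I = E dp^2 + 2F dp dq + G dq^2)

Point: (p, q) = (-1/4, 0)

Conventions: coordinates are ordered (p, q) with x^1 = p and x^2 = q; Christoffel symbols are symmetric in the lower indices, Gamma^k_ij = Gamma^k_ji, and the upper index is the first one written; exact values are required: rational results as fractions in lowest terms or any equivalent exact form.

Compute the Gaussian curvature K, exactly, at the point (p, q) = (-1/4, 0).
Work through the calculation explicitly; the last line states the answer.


E = 5/16, F = -5/8, G = 27/4, EG - F^2 = 55/32 at the point
E_p = -1/2, E_q = -5/4, F_p = 5/2, F_q = 211/32, G_p = -2, G_q = -5/4
E_qq = 1721/128, F_pq = -11/4, G_pp = 8
K follows from Brioschi's formula, (det M1 - det M2)/(EG - F^2)^2.
M1 = [[-E_qq/2 + F_pq - G_pp/2, E_p/2, F_p - E_q/2], [F_q - G_p/2, E, F], [G_q/2, F, G]] = [[-3449/256, -1/4, 25/8], [243/32, 5/16, -5/8], [-5/8, -5/8, 27/4]]; det M1 = -202019/8192
M2 = [[0, E_q/2, G_p/2], [E_q/2, E, F], [G_p/2, F, G]] = [[0, -5/8, -1], [-5/8, 5/16, -5/8], [-1, -5/8, 27/4]]; det M2 = -955/256
det M1 - det M2 = -171459/8192; K = -171459/8192 / (55/32)^2 = -171459/24200

Answer: K = -171459/24200


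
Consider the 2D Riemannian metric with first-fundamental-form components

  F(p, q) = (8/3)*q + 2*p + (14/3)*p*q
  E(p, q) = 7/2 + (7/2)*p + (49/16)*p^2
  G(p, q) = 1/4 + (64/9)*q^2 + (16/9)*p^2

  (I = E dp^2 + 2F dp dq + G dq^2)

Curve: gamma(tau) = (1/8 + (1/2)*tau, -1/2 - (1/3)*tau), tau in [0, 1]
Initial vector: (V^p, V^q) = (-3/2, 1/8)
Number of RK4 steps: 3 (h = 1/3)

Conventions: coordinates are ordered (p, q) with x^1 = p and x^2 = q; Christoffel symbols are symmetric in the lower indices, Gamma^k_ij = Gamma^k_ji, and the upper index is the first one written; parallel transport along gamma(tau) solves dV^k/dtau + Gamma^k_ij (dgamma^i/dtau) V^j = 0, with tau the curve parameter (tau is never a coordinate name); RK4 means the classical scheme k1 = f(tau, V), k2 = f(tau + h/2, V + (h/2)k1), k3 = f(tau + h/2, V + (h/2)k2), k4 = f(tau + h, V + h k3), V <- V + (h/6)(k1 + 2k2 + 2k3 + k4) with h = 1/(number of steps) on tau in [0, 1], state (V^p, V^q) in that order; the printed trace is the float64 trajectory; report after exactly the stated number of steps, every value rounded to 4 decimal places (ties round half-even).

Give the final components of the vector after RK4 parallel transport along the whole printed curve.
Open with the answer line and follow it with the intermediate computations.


Answer: V^p = -1.1634, V^q = 0.0245

gamma'(tau) = (1/2, -1/3); f(tau, V)^k = -Gamma^k_ij(gamma(tau)) gamma'^i(tau) V^j; h = 1/3; intermediate values shown to 6 dp
curve data and Christoffel symbols at the stage parameters:
  tau = 0.000000: gamma = (0.125000, -0.500000), gamma' = (0.500000, -0.333333); Gamma_ppp = 0.622993, Gamma_ppq = 0.048489, Gamma_pqq = 0.211835, Gamma_qpp = 0.254570, Gamma_qpq = 0.140544, Gamma_qqq = -1.588029
  tau = 0.166667: gamma = (0.208333, -0.555556), gamma' = (0.500000, -0.333333); Gamma_ppp = 0.601936, Gamma_ppq = 0.070553, Gamma_pqq = 0.225817, Gamma_qpp = 0.148091, Gamma_qpq = 0.191758, Gamma_qqq = -1.422787
  tau = 0.333333: gamma = (0.291667, -0.611111), gamma' = (0.500000, -0.333333); Gamma_ppp = 0.584388, Gamma_ppq = 0.087818, Gamma_pqq = 0.231398, Gamma_qpp = 0.080368, Gamma_qpq = 0.223574, Gamma_qqq = -1.279420
  tau = 0.500000: gamma = (0.375000, -0.666667), gamma' = (0.500000, -0.333333); Gamma_ppp = 0.568370, Gamma_ppq = 0.101757, Gamma_pqq = 0.231172, Gamma_qpp = 0.037193, Gamma_qpq = 0.243128, Gamma_qqq = -1.156523
  tau = 0.666667: gamma = (0.458333, -0.722222), gamma' = (0.500000, -0.333333); Gamma_ppp = 0.553008, Gamma_ppq = 0.113230, Gamma_pqq = 0.227084, Gamma_qpp = 0.009698, Gamma_qpq = 0.254811, Gamma_qqq = -1.051511
  tau = 0.833333: gamma = (0.541667, -0.777778), gamma' = (0.500000, -0.333333); Gamma_ppp = 0.537961, Gamma_ppq = 0.122774, Gamma_pqq = 0.220529, Gamma_qpp = -0.007686, Gamma_qpq = 0.261360, Gamma_qqq = -0.961646
  tau = 1.000000: gamma = (0.625000, -0.833333), gamma' = (0.500000, -0.333333); Gamma_ppp = 0.523133, Gamma_ppq = 0.130751, Gamma_pqq = 0.212481, Gamma_qpp = -0.018492, Gamma_qpq = 0.264508, Gamma_qqq = -0.884438
step 0: V^p = -1.5000, V^q = 0.1250
step 1: k1 = (0.448796, 0.045704), k2 = (0.400726, -0.061179), k3 = (0.402237, -0.050941), k4 = (0.362718, -0.105049); V <- V + (h/6)(k1 + 2k2 + 2k3 + k4): V^p = -1.3657, V^q = 0.1092
step 2: k1 = (0.362700, -0.105701), k2 = (0.329057, -0.127970), k3 = (0.330364, -0.126438), k4 = (0.301062, -0.132624); V <- V + (h/6)(k1 + 2k2 + 2k3 + k4): V^p = -1.2556, V^q = 0.0677
step 3: k1 = (0.301069, -0.132927), k2 = (0.275445, -0.130213), k3 = (0.276425, -0.130805), k4 = (0.253735, -0.123642); V <- V + (h/6)(k1 + 2k2 + 2k3 + k4): V^p = -1.1634, V^q = 0.0245


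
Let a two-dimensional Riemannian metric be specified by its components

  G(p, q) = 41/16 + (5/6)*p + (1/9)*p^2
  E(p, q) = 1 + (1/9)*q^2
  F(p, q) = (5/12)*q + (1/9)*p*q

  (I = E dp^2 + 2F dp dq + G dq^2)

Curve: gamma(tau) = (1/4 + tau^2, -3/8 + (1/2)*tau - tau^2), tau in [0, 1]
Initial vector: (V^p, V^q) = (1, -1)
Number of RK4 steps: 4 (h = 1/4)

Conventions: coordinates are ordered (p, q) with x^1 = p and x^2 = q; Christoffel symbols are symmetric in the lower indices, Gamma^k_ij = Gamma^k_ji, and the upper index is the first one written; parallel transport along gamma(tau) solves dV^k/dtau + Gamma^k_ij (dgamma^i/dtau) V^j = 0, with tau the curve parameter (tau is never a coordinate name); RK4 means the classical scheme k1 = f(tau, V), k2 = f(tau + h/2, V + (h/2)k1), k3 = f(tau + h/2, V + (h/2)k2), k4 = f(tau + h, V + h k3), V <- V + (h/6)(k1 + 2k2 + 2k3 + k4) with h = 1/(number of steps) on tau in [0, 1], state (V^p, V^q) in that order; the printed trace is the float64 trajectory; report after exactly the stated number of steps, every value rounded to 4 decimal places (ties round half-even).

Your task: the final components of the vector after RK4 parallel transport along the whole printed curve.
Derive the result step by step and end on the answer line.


gamma'(tau) = (2*tau, 1/2 - 2*tau); f(tau, V)^k = -Gamma^k_ij(gamma(tau)) gamma'^i(tau) V^j; h = 1/4; intermediate values shown to 6 dp
curve data and Christoffel symbols at the stage parameters:
  tau = 0.000000: gamma = (0.250000, -0.375000), gamma' = (0.000000, 0.500000); Gamma_ppp = 0.000000, Gamma_ppq = -0.014916, Gamma_pqq = 0.000000, Gamma_qpp = 0.000000, Gamma_qpq = 0.159105, Gamma_qqq = 0.000000
  tau = 0.125000: gamma = (0.265625, -0.328125), gamma' = (0.250000, 0.250000); Gamma_ppp = 0.000000, Gamma_ppq = -0.013004, Gamma_pqq = 0.000000, Gamma_qpp = 0.000000, Gamma_qpq = 0.159142, Gamma_qqq = 0.000000
  tau = 0.250000: gamma = (0.312500, -0.312500), gamma' = (0.500000, 0.000000); Gamma_ppp = 0.000000, Gamma_ppq = -0.012206, Gamma_pqq = 0.000000, Gamma_qpp = 0.000000, Gamma_qpq = 0.158682, Gamma_qqq = 0.000000
  tau = 0.375000: gamma = (0.390625, -0.328125), gamma' = (0.750000, -0.250000); Gamma_ppp = 0.000000, Gamma_ppq = -0.012499, Gamma_pqq = 0.000000, Gamma_qpp = 0.000000, Gamma_qpq = 0.157723, Gamma_qqq = 0.000000
  tau = 0.500000: gamma = (0.500000, -0.375000), gamma' = (1.000000, -0.500000); Gamma_ppp = 0.000000, Gamma_ppq = -0.013785, Gamma_pqq = 0.000000, Gamma_qpp = 0.000000, Gamma_qpq = 0.156232, Gamma_qqq = 0.000000
  tau = 0.625000: gamma = (0.640625, -0.453125), gamma' = (1.250000, -0.750000); Gamma_ppp = 0.000000, Gamma_ppq = -0.015909, Gamma_pqq = 0.000000, Gamma_qpp = 0.000000, Gamma_qpq = 0.154149, Gamma_qqq = 0.000000
  tau = 0.750000: gamma = (0.812500, -0.562500), gamma' = (1.500000, -1.000000); Gamma_ppp = 0.000000, Gamma_ppq = -0.018667, Gamma_pqq = 0.000000, Gamma_qpp = 0.000000, Gamma_qpq = 0.151413, Gamma_qqq = 0.000000
  tau = 0.875000: gamma = (1.015625, -0.703125), gamma' = (1.750000, -1.250000); Gamma_ppp = 0.000000, Gamma_ppq = -0.021832, Gamma_pqq = 0.000000, Gamma_qpp = 0.000000, Gamma_qpq = 0.147975, Gamma_qqq = 0.000000
  tau = 1.000000: gamma = (1.250000, -0.875000), gamma' = (2.000000, -1.500000); Gamma_ppp = 0.000000, Gamma_ppq = -0.025169, Gamma_pqq = 0.000000, Gamma_qpp = 0.000000, Gamma_qpq = 0.143820, Gamma_qqq = 0.000000
step 0: V^p = 1.0000, V^q = -1.0000
step 1: k1 = (0.007458, -0.079553), k2 = (-0.000029, 0.000359), k3 = (0.000000, -0.000002), k4 = (-0.006103, 0.079341); V <- V + (h/6)(k1 + 2k2 + 2k3 + k4): V^p = 1.0001, V^q = -1.0000
step 2: k1 = (-0.006103, 0.079339), k2 = (-0.012403, 0.156520), k3 = (-0.012311, 0.155348), k4 = (-0.020121, 0.228041); V <- V + (h/6)(k1 + 2k2 + 2k3 + k4): V^p = 0.9969, V^q = -0.9612
step 3: k1 = (-0.020121, 0.228042), k2 = (-0.030412, 0.294678), k3 = (-0.030231, 0.292924), k4 = (-0.043332, 0.351471); V <- V + (h/6)(k1 + 2k2 + 2k3 + k4): V^p = 0.9892, V^q = -0.8881
step 4: k1 = (-0.043333, 0.351476), k2 = (-0.059100, 0.400565), k3 = (-0.058811, 0.398611), k4 = (-0.076477, 0.437010); V <- V + (h/6)(k1 + 2k2 + 2k3 + k4): V^p = 0.9744, V^q = -0.7886

Answer: V^p = 0.9744, V^q = -0.7886


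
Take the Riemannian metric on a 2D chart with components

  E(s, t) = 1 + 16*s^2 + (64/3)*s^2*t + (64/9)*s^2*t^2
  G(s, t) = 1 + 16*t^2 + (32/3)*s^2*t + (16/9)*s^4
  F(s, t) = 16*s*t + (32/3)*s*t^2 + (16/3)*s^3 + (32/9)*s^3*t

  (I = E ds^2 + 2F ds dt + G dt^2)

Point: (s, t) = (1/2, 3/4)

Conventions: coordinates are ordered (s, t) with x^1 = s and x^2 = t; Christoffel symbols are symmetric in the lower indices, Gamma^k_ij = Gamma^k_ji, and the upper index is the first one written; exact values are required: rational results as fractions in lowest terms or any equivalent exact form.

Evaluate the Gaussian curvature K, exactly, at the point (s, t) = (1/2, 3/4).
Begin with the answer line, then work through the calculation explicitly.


Answer: K = 18/361

E = 10, F = 10, G = 109/9, EG - F^2 = 190/9 at the point
E_s = 36, E_t = 8, F_s = 24, F_t = 148/9, G_s = 80/9, G_t = 80/3
E_tt = 32/9, F_st = 104/3, G_ss = 64/3
Using the Brioschi determinant formula for K from the metric derivatives:
M1 = [[-E_tt/2 + F_st - G_ss/2, E_s/2, F_s - E_t/2], [F_t - G_s/2, E, F], [G_t/2, F, G]] = [[200/9, 18, 20], [12, 10, 10], [40/3, 10, 109/9]]; det M1 = -1096/81
M2 = [[0, E_t/2, G_s/2], [E_t/2, E, F], [G_s/2, F, G]] = [[0, 4, 40/9], [4, 10, 10], [40/9, 10, 109/9]]; det M2 = -2896/81
det M1 - det M2 = 200/9; K = 200/9 / (190/9)^2 = 18/361


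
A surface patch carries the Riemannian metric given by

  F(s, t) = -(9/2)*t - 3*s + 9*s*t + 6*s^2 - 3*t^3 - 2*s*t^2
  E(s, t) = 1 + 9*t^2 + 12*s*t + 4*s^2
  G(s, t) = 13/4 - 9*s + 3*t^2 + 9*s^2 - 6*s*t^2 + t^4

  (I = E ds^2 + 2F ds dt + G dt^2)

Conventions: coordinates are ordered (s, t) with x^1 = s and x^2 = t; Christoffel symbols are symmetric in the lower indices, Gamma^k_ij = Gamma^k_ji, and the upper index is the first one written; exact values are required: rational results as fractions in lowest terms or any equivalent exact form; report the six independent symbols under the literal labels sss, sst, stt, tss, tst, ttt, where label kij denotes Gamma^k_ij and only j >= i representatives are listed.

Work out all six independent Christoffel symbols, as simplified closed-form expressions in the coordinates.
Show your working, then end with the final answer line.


E = 1 + 9*t^2 + 12*s*t + 4*s^2; F = -(9/2)*t - 3*s + 9*s*t + 6*s^2 - 3*t^3 - 2*s*t^2; G = 13/4 - 9*s + 3*t^2 + 9*s^2 - 6*s*t^2 + t^4
Gamma^k_ij = (1/2) g^{kl} (d_i g_jl + d_j g_il - d_l g_ij), with g^inv = (1/(EG-F^2)) [[G, -F], [-F, E]]
first partials: E_s = 12*t + 8*s, E_t = 18*t + 12*s, F_s = -3 + 9*t + 12*s - 2*t^2, F_t = -9/2 + 9*s - 9*t^2 - 4*s*t, G_s = -9 + 18*s - 6*t^2, G_t = 6*t - 12*s*t + 4*t^3
D = EG - F^2 = 13/4 - 9*s + 12*t^2 + 12*s*t + 13*s^2 - 6*s*t^2 + t^4
expanded: Gamma^s_ss = (G E_s - 2F F_s + F E_t)/(2D), Gamma^s_st = (G E_t - F G_s)/(2D), Gamma^s_tt = (2G F_t - G G_s - F G_t)/(2D), Gamma^t_ss = (2E F_s - E E_t - F E_s)/(2D), Gamma^t_st = (E G_s - F E_t)/(2D), Gamma^t_tt = (E G_t - 2F F_t + F G_s)/(2D); substitute and cancel common factors

Answer: Gamma_sss = (16*s + 24*t)/(52*s^2 - 24*s*t^2 + 48*s*t - 36*s + 4*t^4 + 48*t^2 + 13), Gamma_sst = (24*s + 36*t)/(52*s^2 - 24*s*t^2 + 48*s*t - 36*s + 4*t^4 + 48*t^2 + 13), Gamma_stt = (-16*s*t - 24*t^2)/(52*s^2 - 24*s*t^2 + 48*s*t - 36*s + 4*t^4 + 48*t^2 + 13), Gamma_tss = (24*s - 8*t^2 - 12)/(52*s^2 - 24*s*t^2 + 48*s*t - 36*s + 4*t^4 + 48*t^2 + 13), Gamma_tst = (36*s - 12*t^2 - 18)/(52*s^2 - 24*s*t^2 + 48*s*t - 36*s + 4*t^4 + 48*t^2 + 13), Gamma_ttt = (-24*s*t + 8*t^3 + 12*t)/(52*s^2 - 24*s*t^2 + 48*s*t - 36*s + 4*t^4 + 48*t^2 + 13)


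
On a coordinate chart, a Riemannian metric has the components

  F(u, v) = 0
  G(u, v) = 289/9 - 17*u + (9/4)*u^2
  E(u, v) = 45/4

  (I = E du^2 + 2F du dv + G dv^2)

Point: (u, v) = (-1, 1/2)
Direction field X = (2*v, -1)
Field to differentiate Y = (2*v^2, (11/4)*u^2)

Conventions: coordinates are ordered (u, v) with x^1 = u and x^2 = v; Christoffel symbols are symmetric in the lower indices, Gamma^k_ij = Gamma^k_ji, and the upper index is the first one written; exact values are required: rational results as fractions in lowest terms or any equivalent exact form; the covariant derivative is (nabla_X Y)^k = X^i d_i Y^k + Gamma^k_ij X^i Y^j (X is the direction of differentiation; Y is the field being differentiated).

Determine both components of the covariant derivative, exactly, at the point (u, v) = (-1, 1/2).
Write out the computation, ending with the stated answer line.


E = 45/4, F = 0, G = 1849/36 at the point
E_u = 0, E_v = 0, F_u = 0, F_v = 0, G_u = -43/2, G_v = 0
EG - F^2 = 9245/16;  g^inv = (16/9245) * [[1849/36, 0], [0, 45/4]]
first-kind symbols [ij,l] = (1/2)(d_i g_jl + d_j g_il - d_l g_ij): [uu,u] = E_u/2 = 0, [uu,v] = F_u - E_v/2 = 0, [uv,u] = E_v/2 = 0, [uv,v] = G_u/2 = -43/4, [vv,u] = F_v - G_u/2 = 43/4, [vv,v] = G_v/2 = 0
Gamma^u_ij = (G*[ij,u] - F*[ij,v])/(EG - F^2), Gamma^v_ij = (E*[ij,v] - F*[ij,u])/(EG - F^2)
Gamma_uuu = 0, Gamma_uuv = 0, Gamma_uvv = 43/45, Gamma_vuu = 0, Gamma_vuv = -9/43, Gamma_vvv = 0
X = (1, -1), Y = (1/2, 11/4) at the point

Answer: (nabla_X Y)^u = -833/180, (nabla_X Y)^v = -1027/172


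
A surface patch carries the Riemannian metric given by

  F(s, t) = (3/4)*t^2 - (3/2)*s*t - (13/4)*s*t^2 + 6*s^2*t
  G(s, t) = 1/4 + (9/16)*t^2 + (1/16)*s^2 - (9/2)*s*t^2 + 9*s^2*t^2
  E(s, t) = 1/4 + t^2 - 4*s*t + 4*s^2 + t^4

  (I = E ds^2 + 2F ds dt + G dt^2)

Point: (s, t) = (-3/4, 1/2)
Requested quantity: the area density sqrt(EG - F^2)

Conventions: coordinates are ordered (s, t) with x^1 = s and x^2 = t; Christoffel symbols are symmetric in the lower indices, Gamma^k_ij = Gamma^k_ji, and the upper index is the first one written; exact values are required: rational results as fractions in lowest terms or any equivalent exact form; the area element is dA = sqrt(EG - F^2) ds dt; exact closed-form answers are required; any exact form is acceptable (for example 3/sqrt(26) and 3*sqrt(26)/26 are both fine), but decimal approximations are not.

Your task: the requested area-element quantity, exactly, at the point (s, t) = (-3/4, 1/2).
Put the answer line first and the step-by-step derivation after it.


Answer: sqrt(EG - F^2) = sqrt(1689)/32

E = 69/16, F = 195/64, G = 649/256; EG - F^2 = 1689/1024


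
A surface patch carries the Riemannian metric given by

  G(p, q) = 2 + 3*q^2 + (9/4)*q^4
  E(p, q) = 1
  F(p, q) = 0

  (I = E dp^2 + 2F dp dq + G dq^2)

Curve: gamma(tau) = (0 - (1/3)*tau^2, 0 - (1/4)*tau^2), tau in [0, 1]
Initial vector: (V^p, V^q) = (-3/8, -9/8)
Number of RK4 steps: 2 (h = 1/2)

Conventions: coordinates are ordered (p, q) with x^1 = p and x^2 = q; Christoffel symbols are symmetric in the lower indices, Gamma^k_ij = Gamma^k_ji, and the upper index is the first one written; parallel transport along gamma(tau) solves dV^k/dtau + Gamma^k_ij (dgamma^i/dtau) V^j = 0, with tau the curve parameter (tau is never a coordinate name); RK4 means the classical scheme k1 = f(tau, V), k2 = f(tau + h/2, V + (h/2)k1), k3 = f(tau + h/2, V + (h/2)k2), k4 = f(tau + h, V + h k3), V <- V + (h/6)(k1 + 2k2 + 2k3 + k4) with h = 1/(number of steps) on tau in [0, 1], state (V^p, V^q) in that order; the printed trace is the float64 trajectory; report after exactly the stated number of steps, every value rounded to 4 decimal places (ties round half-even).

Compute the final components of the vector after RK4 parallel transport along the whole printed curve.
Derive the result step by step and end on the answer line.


gamma'(tau) = (-(2/3)*tau, -(1/2)*tau); f(tau, V)^k = -Gamma^k_ij(gamma(tau)) gamma'^i(tau) V^j; h = 1/2; intermediate values shown to 6 dp
curve data and Christoffel symbols at the stage parameters:
  tau = 0.000000: gamma = (0.000000, 0.000000), gamma' = (0.000000, 0.000000); Gamma_ppp = 0.000000, Gamma_ppq = 0.000000, Gamma_pqq = 0.000000, Gamma_qpp = 0.000000, Gamma_qpq = 0.000000, Gamma_qqq = 0.000000
  tau = 0.250000: gamma = (-0.020833, -0.015625), gamma' = (-0.166667, -0.125000); Gamma_ppp = 0.000000, Gamma_ppq = 0.000000, Gamma_pqq = 0.000000, Gamma_qpp = 0.000000, Gamma_qpq = 0.000000, Gamma_qqq = -0.023437
  tau = 0.500000: gamma = (-0.083333, -0.062500), gamma' = (-0.333333, -0.250000); Gamma_ppp = 0.000000, Gamma_ppq = 0.000000, Gamma_pqq = 0.000000, Gamma_qpp = 0.000000, Gamma_qpq = 0.000000, Gamma_qqq = -0.093748
  tau = 0.750000: gamma = (-0.187500, -0.140625), gamma' = (-0.500000, -0.375000); Gamma_ppp = 0.000000, Gamma_ppq = 0.000000, Gamma_pqq = 0.000000, Gamma_qpp = 0.000000, Gamma_qpq = 0.000000, Gamma_qqq = -0.210847
  tau = 1.000000: gamma = (-0.333333, -0.250000), gamma' = (-0.666667, -0.500000); Gamma_ppp = 0.000000, Gamma_ppq = 0.000000, Gamma_pqq = 0.000000, Gamma_qpp = 0.000000, Gamma_qpq = 0.000000, Gamma_qqq = -0.373499
step 0: V^p = -0.3750, V^q = -1.1250
step 1: k1 = (0.000000, 0.000000), k2 = (0.000000, 0.003296), k3 = (0.000000, 0.003293), k4 = (0.000000, 0.026328); V <- V + (h/6)(k1 + 2k2 + 2k3 + k4): V^p = -0.3750, V^q = -1.1217
step 2: k1 = (0.000000, 0.026290), k2 = (0.000000, 0.088171), k3 = (0.000000, 0.086948), k4 = (0.000000, 0.201360); V <- V + (h/6)(k1 + 2k2 + 2k3 + k4): V^p = -0.3750, V^q = -1.0736

Answer: V^p = -0.3750, V^q = -1.0736
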